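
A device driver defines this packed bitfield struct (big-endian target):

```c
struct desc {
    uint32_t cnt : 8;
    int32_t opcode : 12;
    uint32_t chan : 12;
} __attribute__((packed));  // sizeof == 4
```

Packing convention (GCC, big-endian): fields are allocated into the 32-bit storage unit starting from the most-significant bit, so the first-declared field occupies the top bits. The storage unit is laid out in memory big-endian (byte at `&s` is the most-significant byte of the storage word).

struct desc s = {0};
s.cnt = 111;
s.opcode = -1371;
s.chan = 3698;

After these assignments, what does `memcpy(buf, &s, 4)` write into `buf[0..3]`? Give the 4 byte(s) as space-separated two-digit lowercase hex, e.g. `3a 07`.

6f aa 5e 72

cnt (8b) val=111 bits=0x6f at bit 24: 0x6f000000
opcode (12b) val=-1371 bits=0xaa5 at bit 12: 0x6faa5000
chan (12b) val=3698 bits=0xe72 at bit 0: 0x6faa5e72
word = 0x6faa5e72 → big-endian bytes:
  [0]=0x6f  [1]=0xaa  [2]=0x5e  [3]=0x72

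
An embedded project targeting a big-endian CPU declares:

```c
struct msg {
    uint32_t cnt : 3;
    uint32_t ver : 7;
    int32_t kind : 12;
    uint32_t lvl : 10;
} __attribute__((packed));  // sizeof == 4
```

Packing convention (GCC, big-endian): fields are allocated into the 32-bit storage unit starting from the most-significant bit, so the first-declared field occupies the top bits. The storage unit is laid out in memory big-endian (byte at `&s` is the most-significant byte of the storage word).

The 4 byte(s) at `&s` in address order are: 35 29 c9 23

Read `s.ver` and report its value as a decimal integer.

84

[0]=0x35 [1]=0x29 [2]=0xc9 [3]=0x23 (big-endian) → word 0x3529c923
cnt [29+:3] = (word>>29) & 0x7 = 1
ver [22+:7] = (word>>22) & 0x7f = 84  ←
kind [10+:12] = (word>>10) & 0xfff = 2674
lvl [0+:10] = (word>>0) & 0x3ff = 291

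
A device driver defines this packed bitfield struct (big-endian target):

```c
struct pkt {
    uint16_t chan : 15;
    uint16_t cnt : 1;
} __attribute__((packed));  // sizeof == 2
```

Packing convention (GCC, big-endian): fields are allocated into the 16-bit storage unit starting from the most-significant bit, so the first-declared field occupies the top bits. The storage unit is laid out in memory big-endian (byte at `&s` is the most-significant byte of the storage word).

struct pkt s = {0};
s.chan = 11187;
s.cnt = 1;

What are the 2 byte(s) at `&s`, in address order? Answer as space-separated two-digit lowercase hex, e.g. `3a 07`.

chan:15 = 11187 → 0x2bb3 << 1 → word 0x5766
cnt:1 = 1 → 0x1 << 0 → word 0x5767
word = 0x5767 → big-endian bytes:
  [0]=0x57  [1]=0x67

57 67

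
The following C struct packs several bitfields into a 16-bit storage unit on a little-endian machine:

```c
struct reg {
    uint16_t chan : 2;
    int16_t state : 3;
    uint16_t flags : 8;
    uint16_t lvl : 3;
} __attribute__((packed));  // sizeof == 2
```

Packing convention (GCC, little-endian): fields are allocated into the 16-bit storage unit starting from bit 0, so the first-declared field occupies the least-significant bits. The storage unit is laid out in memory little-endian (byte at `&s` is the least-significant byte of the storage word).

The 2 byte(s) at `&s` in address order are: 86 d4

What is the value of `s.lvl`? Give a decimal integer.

[0]=0x86 [1]=0xd4 (little-endian) → word 0xd486
chan [0+:2] = (word>>0) & 0x3 = 2
state [2+:3] = (word>>2) & 0x7 = 1
flags [5+:8] = (word>>5) & 0xff = 164
lvl [13+:3] = (word>>13) & 0x7 = 6  ←

6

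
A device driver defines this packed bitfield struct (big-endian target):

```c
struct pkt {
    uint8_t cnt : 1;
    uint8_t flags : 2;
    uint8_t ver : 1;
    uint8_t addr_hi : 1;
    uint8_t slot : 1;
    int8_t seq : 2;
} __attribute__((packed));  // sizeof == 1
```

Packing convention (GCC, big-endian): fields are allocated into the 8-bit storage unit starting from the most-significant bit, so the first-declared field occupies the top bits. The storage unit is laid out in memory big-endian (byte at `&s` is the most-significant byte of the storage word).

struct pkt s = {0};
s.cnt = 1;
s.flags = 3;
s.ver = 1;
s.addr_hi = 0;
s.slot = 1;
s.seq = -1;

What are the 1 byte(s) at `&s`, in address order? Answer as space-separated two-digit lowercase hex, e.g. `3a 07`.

f7

cnt:1 = 1 → 0x1 << 7 → word 0x80
flags:2 = 3 → 0x3 << 5 → word 0xe0
ver:1 = 1 → 0x1 << 4 → word 0xf0
addr_hi:1 = 0 → 0x0 << 3 → word 0xf0
slot:1 = 1 → 0x1 << 2 → word 0xf4
seq:2 = -1 → 0x3 << 0 → word 0xf7
word = 0xf7 → big-endian bytes:
  [0]=0xf7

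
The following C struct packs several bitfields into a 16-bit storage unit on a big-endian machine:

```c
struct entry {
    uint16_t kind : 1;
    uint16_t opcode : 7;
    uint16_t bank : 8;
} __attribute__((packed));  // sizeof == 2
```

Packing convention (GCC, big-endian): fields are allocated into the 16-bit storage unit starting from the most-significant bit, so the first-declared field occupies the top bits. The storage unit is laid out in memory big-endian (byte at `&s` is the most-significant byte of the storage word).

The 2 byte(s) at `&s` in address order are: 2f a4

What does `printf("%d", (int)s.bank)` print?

164

[0]=0x2f [1]=0xa4 (big-endian) → word 0x2fa4
kind [15+:1] = (word>>15) & 0x1 = 0
opcode [8+:7] = (word>>8) & 0x7f = 47
bank [0+:8] = (word>>0) & 0xff = 164  ←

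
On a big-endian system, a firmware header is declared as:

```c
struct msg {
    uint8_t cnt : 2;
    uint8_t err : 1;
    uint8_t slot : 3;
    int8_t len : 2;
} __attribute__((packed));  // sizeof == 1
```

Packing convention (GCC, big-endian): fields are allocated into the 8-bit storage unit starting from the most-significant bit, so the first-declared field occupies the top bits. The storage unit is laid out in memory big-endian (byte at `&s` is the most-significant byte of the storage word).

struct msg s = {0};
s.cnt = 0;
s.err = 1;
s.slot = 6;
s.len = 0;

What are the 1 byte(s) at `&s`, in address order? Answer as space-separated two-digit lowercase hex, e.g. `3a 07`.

[6+:2] cnt=0 & 0x3 = 0x0; word=0x00
[5+:1] err=1 & 0x1 = 0x1; word=0x20
[2+:3] slot=6 & 0x7 = 0x6; word=0x38
[0+:2] len=0 & 0x3 = 0x0; word=0x38
word = 0x38 → big-endian bytes:
  [0]=0x38

38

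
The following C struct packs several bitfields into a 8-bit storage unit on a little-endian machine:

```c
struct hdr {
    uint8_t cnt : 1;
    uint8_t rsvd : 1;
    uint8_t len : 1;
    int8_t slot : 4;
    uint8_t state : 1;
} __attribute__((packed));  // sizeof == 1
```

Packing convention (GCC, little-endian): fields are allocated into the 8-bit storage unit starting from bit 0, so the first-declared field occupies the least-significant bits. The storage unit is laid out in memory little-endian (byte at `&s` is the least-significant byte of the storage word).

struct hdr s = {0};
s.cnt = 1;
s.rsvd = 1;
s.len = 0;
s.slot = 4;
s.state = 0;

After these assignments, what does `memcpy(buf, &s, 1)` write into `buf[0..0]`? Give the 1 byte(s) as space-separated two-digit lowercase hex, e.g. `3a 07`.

23

cnt:1 = 1 → 0x1 << 0 → word 0x01
rsvd:1 = 1 → 0x1 << 1 → word 0x03
len:1 = 0 → 0x0 << 2 → word 0x03
slot:4 = 4 → 0x4 << 3 → word 0x23
state:1 = 0 → 0x0 << 7 → word 0x23
word = 0x23 → little-endian bytes:
  [0]=0x23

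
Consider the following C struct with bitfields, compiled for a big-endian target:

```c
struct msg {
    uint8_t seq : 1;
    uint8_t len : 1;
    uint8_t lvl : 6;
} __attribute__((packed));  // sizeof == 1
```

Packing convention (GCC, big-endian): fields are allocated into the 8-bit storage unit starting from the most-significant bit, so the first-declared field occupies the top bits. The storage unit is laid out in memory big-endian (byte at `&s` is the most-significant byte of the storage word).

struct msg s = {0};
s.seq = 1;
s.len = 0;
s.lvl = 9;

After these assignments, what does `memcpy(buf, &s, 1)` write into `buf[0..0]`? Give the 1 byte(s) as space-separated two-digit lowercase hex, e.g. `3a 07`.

89

seq (1b) val=1 bits=0x1 at bit 7: 0x80
len (1b) val=0 bits=0x0 at bit 6: 0x80
lvl (6b) val=9 bits=0x9 at bit 0: 0x89
word = 0x89 → big-endian bytes:
  [0]=0x89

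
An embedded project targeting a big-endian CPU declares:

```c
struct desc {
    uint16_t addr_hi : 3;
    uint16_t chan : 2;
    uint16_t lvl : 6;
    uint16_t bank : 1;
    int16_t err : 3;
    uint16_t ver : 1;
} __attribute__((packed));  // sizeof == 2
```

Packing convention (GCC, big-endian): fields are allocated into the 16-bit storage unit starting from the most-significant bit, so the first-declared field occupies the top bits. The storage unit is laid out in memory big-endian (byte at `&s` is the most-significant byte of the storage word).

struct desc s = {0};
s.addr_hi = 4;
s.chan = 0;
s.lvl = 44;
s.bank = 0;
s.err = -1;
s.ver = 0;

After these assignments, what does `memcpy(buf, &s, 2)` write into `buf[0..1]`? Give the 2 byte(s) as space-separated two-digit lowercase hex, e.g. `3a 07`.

85 8e

[13+:3] addr_hi=4 & 0x7 = 0x4; word=0x8000
[11+:2] chan=0 & 0x3 = 0x0; word=0x8000
[5+:6] lvl=44 & 0x3f = 0x2c; word=0x8580
[4+:1] bank=0 & 0x1 = 0x0; word=0x8580
[1+:3] err=-1 & 0x7 = 0x7; word=0x858e
[0+:1] ver=0 & 0x1 = 0x0; word=0x858e
word = 0x858e → big-endian bytes:
  [0]=0x85  [1]=0x8e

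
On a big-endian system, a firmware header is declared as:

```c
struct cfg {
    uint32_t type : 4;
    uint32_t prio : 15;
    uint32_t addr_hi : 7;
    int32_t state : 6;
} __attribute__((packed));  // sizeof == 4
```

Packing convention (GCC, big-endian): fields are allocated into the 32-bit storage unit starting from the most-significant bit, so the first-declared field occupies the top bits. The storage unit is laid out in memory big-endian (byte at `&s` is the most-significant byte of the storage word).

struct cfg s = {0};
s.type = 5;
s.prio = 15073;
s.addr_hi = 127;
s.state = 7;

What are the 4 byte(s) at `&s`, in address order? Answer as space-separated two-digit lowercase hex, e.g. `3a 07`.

57 5c 3f c7

type (4b) val=5 bits=0x5 at bit 28: 0x50000000
prio (15b) val=15073 bits=0x3ae1 at bit 13: 0x575c2000
addr_hi (7b) val=127 bits=0x7f at bit 6: 0x575c3fc0
state (6b) val=7 bits=0x7 at bit 0: 0x575c3fc7
word = 0x575c3fc7 → big-endian bytes:
  [0]=0x57  [1]=0x5c  [2]=0x3f  [3]=0xc7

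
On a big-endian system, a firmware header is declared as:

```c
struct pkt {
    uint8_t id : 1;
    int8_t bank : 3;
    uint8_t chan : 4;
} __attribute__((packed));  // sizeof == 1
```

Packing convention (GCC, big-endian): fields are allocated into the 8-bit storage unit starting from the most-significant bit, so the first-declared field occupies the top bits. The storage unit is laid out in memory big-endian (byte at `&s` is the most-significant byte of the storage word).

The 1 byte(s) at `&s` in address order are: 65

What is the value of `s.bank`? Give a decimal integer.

-2

[0]=0x65 (big-endian) → word 0x65
id:1 @ bit 7 → (0x65>>7)&0x1 = 0x0
bank:3 @ bit 4 → (0x65>>4)&0x7 = 0x6  ←
chan:4 @ bit 0 → (0x65>>0)&0xf = 0x5
bank signed 3b, MSB=1: 6 - 8 = -2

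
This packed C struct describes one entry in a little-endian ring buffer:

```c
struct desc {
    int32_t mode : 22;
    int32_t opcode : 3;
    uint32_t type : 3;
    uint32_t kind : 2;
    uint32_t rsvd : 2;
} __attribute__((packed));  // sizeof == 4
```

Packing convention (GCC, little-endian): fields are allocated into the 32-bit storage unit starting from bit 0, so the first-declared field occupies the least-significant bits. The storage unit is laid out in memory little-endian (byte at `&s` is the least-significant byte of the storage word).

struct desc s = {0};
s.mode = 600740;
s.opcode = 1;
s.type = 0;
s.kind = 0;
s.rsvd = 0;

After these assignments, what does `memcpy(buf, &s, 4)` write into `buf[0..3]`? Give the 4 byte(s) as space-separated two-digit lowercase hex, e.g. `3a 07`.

mode:22 = 600740 → 0x92aa4 << 0 → word 0x00092aa4
opcode:3 = 1 → 0x1 << 22 → word 0x00492aa4
type:3 = 0 → 0x0 << 25 → word 0x00492aa4
kind:2 = 0 → 0x0 << 28 → word 0x00492aa4
rsvd:2 = 0 → 0x0 << 30 → word 0x00492aa4
word = 0x00492aa4 → little-endian bytes:
  [0]=0xa4  [1]=0x2a  [2]=0x49  [3]=0x00

a4 2a 49 00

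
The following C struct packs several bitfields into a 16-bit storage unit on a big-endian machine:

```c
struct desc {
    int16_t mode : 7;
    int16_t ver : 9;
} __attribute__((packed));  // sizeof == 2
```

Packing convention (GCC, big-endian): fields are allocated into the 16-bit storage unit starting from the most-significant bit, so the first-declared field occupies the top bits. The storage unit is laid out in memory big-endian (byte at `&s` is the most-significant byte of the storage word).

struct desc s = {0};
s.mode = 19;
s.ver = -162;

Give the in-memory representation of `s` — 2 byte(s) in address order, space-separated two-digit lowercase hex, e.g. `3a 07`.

[9+:7] mode=19 & 0x7f = 0x13; word=0x2600
[0+:9] ver=-162 & 0x1ff = 0x15e; word=0x275e
word = 0x275e → big-endian bytes:
  [0]=0x27  [1]=0x5e

27 5e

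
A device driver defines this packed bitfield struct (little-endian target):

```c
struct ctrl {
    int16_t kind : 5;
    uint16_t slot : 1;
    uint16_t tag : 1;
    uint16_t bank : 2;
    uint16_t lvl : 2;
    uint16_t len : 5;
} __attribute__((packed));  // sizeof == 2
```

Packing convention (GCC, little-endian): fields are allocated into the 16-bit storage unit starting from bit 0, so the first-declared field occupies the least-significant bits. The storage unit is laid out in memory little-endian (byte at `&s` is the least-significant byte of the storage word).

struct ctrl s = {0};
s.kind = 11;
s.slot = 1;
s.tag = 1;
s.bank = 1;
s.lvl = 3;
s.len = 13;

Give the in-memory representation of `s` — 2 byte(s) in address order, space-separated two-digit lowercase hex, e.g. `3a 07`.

eb 6e

kind:5 = 11 → 0xb << 0 → word 0x000b
slot:1 = 1 → 0x1 << 5 → word 0x002b
tag:1 = 1 → 0x1 << 6 → word 0x006b
bank:2 = 1 → 0x1 << 7 → word 0x00eb
lvl:2 = 3 → 0x3 << 9 → word 0x06eb
len:5 = 13 → 0xd << 11 → word 0x6eeb
word = 0x6eeb → little-endian bytes:
  [0]=0xeb  [1]=0x6e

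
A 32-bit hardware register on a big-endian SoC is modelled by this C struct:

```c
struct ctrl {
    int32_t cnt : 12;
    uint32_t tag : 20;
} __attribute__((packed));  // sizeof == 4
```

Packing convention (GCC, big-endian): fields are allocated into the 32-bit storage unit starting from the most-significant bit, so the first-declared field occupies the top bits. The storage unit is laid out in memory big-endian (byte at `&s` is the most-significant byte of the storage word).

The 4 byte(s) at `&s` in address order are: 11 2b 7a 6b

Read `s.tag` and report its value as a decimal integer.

[0]=0x11 [1]=0x2b [2]=0x7a [3]=0x6b (big-endian) → word 0x112b7a6b
cnt [20+:12] = (word>>20) & 0xfff = 274
tag [0+:20] = (word>>0) & 0xfffff = 752235  ←

752235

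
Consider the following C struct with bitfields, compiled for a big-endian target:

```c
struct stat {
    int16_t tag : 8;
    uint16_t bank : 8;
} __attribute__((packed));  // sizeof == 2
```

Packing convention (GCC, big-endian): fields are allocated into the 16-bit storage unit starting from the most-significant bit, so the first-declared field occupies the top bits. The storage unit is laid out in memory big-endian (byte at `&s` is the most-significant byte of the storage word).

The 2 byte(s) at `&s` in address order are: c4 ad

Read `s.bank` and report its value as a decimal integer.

173

[0]=0xc4 [1]=0xad (big-endian) → word 0xc4ad
tag [8+:8] = (word>>8) & 0xff = 196
bank [0+:8] = (word>>0) & 0xff = 173  ←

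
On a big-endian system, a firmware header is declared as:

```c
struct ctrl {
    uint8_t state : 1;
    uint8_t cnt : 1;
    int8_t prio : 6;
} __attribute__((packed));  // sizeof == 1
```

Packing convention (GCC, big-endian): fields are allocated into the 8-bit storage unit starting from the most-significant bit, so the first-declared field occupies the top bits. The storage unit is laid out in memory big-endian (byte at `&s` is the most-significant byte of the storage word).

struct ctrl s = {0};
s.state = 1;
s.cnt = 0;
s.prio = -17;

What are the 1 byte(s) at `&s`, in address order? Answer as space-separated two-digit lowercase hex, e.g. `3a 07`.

af

state:1 = 1 → 0x1 << 7 → word 0x80
cnt:1 = 0 → 0x0 << 6 → word 0x80
prio:6 = -17 → 0x2f << 0 → word 0xaf
word = 0xaf → big-endian bytes:
  [0]=0xaf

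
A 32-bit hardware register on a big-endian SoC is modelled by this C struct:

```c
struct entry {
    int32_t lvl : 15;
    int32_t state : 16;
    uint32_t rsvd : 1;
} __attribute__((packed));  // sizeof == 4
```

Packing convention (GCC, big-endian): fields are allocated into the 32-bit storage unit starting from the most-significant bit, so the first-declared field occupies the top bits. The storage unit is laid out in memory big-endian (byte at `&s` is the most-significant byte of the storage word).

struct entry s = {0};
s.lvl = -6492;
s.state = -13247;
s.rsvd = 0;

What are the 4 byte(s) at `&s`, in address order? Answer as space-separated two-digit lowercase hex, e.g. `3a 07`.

cd 49 98 82

lvl (15b) val=-6492 bits=0x66a4 at bit 17: 0xcd480000
state (16b) val=-13247 bits=0xcc41 at bit 1: 0xcd499882
rsvd (1b) val=0 bits=0x0 at bit 0: 0xcd499882
word = 0xcd499882 → big-endian bytes:
  [0]=0xcd  [1]=0x49  [2]=0x98  [3]=0x82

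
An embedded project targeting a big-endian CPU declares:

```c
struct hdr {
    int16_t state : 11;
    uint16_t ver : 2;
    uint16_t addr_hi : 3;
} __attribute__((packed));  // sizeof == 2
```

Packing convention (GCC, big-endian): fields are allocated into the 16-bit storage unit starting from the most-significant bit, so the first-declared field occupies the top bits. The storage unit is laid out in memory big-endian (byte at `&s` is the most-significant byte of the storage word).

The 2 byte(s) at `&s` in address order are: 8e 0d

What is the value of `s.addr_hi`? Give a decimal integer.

[0]=0x8e [1]=0x0d (big-endian) → word 0x8e0d
state:11 @ bit 5 → (0x8e0d>>5)&0x7ff = 0x470
ver:2 @ bit 3 → (0x8e0d>>3)&0x3 = 0x1
addr_hi:3 @ bit 0 → (0x8e0d>>0)&0x7 = 0x5  ←

5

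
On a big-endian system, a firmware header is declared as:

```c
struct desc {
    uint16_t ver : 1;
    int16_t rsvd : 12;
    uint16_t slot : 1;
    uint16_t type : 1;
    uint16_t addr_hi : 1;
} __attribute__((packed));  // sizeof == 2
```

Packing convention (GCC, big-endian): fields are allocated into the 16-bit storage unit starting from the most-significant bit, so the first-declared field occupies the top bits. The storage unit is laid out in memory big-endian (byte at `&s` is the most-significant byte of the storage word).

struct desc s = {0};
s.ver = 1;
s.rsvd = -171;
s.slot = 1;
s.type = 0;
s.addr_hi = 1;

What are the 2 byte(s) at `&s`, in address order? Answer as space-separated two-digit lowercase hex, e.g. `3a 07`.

fa ad

ver:1 = 1 → 0x1 << 15 → word 0x8000
rsvd:12 = -171 → 0xf55 << 3 → word 0xfaa8
slot:1 = 1 → 0x1 << 2 → word 0xfaac
type:1 = 0 → 0x0 << 1 → word 0xfaac
addr_hi:1 = 1 → 0x1 << 0 → word 0xfaad
word = 0xfaad → big-endian bytes:
  [0]=0xfa  [1]=0xad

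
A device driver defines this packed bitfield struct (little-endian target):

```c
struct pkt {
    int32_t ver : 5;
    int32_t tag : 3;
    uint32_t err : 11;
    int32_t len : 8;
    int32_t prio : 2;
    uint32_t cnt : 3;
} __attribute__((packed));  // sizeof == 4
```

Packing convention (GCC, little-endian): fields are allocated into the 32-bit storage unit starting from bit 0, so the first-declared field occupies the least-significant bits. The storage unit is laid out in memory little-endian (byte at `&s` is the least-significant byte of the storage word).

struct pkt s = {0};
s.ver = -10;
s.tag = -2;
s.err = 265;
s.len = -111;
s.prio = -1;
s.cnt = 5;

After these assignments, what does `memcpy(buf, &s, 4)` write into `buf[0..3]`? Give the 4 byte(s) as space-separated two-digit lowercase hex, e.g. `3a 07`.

ver (5b) val=-10 bits=0x16 at bit 0: 0x00000016
tag (3b) val=-2 bits=0x6 at bit 5: 0x000000d6
err (11b) val=265 bits=0x109 at bit 8: 0x000109d6
len (8b) val=-111 bits=0x91 at bit 19: 0x048909d6
prio (2b) val=-1 bits=0x3 at bit 27: 0x1c8909d6
cnt (3b) val=5 bits=0x5 at bit 29: 0xbc8909d6
word = 0xbc8909d6 → little-endian bytes:
  [0]=0xd6  [1]=0x09  [2]=0x89  [3]=0xbc

d6 09 89 bc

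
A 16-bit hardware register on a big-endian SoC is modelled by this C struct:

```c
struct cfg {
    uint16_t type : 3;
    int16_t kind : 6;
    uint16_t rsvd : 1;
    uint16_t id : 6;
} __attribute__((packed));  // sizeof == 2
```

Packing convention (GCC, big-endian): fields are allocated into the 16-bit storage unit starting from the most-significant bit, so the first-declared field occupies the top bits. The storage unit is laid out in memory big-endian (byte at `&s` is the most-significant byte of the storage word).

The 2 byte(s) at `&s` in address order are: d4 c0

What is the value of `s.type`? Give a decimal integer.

[0]=0xd4 [1]=0xc0 (big-endian) → word 0xd4c0
type [13+:3] = (word>>13) & 0x7 = 6  ←
kind [7+:6] = (word>>7) & 0x3f = 41
rsvd [6+:1] = (word>>6) & 0x1 = 1
id [0+:6] = (word>>0) & 0x3f = 0

6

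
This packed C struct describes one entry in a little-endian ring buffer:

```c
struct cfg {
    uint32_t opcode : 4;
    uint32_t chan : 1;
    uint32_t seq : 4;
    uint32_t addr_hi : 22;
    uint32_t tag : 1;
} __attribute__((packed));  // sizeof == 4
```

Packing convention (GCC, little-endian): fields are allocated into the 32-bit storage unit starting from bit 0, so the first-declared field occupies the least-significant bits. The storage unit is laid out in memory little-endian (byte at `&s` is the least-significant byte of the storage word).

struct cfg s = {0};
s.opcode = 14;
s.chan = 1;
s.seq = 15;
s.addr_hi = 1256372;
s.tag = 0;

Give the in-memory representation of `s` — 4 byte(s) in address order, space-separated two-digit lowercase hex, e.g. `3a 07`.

[0+:4] opcode=14 & 0xf = 0xe; word=0x0000000e
[4+:1] chan=1 & 0x1 = 0x1; word=0x0000001e
[5+:4] seq=15 & 0xf = 0xf; word=0x000001fe
[9+:22] addr_hi=1256372 & 0x3fffff = 0x132bb4; word=0x265769fe
[31+:1] tag=0 & 0x1 = 0x0; word=0x265769fe
word = 0x265769fe → little-endian bytes:
  [0]=0xfe  [1]=0x69  [2]=0x57  [3]=0x26

fe 69 57 26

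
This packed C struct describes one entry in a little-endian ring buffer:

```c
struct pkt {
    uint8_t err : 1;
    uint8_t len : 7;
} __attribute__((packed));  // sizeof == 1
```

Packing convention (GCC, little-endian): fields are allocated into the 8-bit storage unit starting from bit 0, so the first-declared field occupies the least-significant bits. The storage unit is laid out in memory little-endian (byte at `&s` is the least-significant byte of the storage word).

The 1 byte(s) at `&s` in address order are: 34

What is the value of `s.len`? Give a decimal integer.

26

[0]=0x34 (little-endian) → word 0x34
err:1 @ bit 0 → (0x34>>0)&0x1 = 0x0
len:7 @ bit 1 → (0x34>>1)&0x7f = 0x1a  ←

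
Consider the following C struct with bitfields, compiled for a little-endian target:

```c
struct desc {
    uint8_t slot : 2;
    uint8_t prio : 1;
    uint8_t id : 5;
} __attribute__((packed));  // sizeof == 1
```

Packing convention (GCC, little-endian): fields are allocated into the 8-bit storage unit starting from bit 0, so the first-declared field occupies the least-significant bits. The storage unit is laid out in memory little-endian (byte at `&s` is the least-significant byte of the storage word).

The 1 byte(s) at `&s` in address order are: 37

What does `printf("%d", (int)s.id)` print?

6

[0]=0x37 (little-endian) → word 0x37
slot:2 @ bit 0 → (0x37>>0)&0x3 = 0x3
prio:1 @ bit 2 → (0x37>>2)&0x1 = 0x1
id:5 @ bit 3 → (0x37>>3)&0x1f = 0x6  ←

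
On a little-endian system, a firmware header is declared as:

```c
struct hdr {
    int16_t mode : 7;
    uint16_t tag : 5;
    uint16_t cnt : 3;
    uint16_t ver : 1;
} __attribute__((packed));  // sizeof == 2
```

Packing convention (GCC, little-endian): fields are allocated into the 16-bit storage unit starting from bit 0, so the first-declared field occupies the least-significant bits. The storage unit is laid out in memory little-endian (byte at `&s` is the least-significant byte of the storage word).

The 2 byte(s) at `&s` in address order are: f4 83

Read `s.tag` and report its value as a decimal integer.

[0]=0xf4 [1]=0x83 (little-endian) → word 0x83f4
mode:7 @ bit 0 → (0x83f4>>0)&0x7f = 0x74
tag:5 @ bit 7 → (0x83f4>>7)&0x1f = 0x7  ←
cnt:3 @ bit 12 → (0x83f4>>12)&0x7 = 0x0
ver:1 @ bit 15 → (0x83f4>>15)&0x1 = 0x1

7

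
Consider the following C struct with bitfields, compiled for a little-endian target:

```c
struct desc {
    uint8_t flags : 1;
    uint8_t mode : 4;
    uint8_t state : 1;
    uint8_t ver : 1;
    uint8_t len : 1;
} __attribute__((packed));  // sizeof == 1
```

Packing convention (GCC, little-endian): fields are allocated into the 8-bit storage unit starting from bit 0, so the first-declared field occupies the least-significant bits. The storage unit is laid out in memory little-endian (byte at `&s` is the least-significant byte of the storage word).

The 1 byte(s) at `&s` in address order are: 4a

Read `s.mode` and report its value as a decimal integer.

[0]=0x4a (little-endian) → word 0x4a
flags:1 @ bit 0 → (0x4a>>0)&0x1 = 0x0
mode:4 @ bit 1 → (0x4a>>1)&0xf = 0x5  ←
state:1 @ bit 5 → (0x4a>>5)&0x1 = 0x0
ver:1 @ bit 6 → (0x4a>>6)&0x1 = 0x1
len:1 @ bit 7 → (0x4a>>7)&0x1 = 0x0

5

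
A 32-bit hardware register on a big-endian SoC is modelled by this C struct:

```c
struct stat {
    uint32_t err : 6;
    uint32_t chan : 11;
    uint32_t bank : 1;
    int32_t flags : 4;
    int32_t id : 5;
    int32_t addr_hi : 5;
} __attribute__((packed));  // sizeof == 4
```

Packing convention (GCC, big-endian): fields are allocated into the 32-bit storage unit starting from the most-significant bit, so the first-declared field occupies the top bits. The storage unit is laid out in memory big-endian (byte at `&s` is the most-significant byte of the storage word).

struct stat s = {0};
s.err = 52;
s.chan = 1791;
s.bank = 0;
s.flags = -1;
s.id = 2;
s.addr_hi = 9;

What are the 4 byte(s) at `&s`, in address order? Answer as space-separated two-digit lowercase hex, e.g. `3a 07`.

d3 7f bc 49

[26+:6] err=52 & 0x3f = 0x34; word=0xd0000000
[15+:11] chan=1791 & 0x7ff = 0x6ff; word=0xd37f8000
[14+:1] bank=0 & 0x1 = 0x0; word=0xd37f8000
[10+:4] flags=-1 & 0xf = 0xf; word=0xd37fbc00
[5+:5] id=2 & 0x1f = 0x2; word=0xd37fbc40
[0+:5] addr_hi=9 & 0x1f = 0x9; word=0xd37fbc49
word = 0xd37fbc49 → big-endian bytes:
  [0]=0xd3  [1]=0x7f  [2]=0xbc  [3]=0x49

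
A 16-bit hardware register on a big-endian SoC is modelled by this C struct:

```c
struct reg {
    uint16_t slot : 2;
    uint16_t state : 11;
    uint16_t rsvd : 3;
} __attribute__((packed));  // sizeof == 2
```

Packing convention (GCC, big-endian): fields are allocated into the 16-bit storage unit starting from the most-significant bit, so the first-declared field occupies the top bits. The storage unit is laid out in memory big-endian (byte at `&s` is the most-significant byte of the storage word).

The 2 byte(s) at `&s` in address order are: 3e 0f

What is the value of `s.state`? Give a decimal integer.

[0]=0x3e [1]=0x0f (big-endian) → word 0x3e0f
slot [14+:2] = (word>>14) & 0x3 = 0
state [3+:11] = (word>>3) & 0x7ff = 1985  ←
rsvd [0+:3] = (word>>0) & 0x7 = 7

1985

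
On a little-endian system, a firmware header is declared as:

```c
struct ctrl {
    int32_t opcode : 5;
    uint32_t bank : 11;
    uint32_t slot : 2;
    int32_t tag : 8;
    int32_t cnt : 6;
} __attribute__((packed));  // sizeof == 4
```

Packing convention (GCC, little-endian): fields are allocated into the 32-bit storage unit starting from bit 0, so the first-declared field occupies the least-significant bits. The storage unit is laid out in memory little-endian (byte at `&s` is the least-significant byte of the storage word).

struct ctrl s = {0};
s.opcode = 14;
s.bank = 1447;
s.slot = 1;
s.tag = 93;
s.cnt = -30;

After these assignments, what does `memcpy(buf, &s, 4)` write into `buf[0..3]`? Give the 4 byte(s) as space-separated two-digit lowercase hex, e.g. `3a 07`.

ee b4 75 89

opcode (5b) val=14 bits=0xe at bit 0: 0x0000000e
bank (11b) val=1447 bits=0x5a7 at bit 5: 0x0000b4ee
slot (2b) val=1 bits=0x1 at bit 16: 0x0001b4ee
tag (8b) val=93 bits=0x5d at bit 18: 0x0175b4ee
cnt (6b) val=-30 bits=0x22 at bit 26: 0x8975b4ee
word = 0x8975b4ee → little-endian bytes:
  [0]=0xee  [1]=0xb4  [2]=0x75  [3]=0x89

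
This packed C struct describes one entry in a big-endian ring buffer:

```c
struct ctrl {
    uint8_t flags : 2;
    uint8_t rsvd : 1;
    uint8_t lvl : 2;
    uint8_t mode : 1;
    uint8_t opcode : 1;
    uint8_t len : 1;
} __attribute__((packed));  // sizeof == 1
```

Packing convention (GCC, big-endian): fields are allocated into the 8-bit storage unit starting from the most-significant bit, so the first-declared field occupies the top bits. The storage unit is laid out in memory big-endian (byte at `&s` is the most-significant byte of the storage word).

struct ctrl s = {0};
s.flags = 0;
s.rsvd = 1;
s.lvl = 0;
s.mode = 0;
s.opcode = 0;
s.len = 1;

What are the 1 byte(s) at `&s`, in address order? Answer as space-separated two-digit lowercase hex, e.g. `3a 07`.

flags (2b) val=0 bits=0x0 at bit 6: 0x00
rsvd (1b) val=1 bits=0x1 at bit 5: 0x20
lvl (2b) val=0 bits=0x0 at bit 3: 0x20
mode (1b) val=0 bits=0x0 at bit 2: 0x20
opcode (1b) val=0 bits=0x0 at bit 1: 0x20
len (1b) val=1 bits=0x1 at bit 0: 0x21
word = 0x21 → big-endian bytes:
  [0]=0x21

21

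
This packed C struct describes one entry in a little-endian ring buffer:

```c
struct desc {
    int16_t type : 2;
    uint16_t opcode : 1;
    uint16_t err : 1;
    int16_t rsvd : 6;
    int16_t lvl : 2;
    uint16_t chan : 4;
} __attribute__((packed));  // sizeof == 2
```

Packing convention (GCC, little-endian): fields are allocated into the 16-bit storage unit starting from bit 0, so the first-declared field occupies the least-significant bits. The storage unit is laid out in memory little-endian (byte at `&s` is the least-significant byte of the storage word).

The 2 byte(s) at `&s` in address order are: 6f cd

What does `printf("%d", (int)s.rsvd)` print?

22

[0]=0x6f [1]=0xcd (little-endian) → word 0xcd6f
type:2 @ bit 0 → (0xcd6f>>0)&0x3 = 0x3
opcode:1 @ bit 2 → (0xcd6f>>2)&0x1 = 0x1
err:1 @ bit 3 → (0xcd6f>>3)&0x1 = 0x1
rsvd:6 @ bit 4 → (0xcd6f>>4)&0x3f = 0x16  ←
lvl:2 @ bit 10 → (0xcd6f>>10)&0x3 = 0x3
chan:4 @ bit 12 → (0xcd6f>>12)&0xf = 0xc
rsvd signed 6b, MSB=0: value = 22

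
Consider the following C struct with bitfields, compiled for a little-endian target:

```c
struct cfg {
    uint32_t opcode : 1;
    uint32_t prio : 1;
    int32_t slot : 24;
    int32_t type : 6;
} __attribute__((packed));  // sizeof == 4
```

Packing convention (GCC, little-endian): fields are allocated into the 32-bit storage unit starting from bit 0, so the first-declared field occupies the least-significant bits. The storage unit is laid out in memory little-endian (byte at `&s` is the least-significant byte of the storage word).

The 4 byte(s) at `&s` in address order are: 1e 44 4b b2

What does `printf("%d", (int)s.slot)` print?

[0]=0x1e [1]=0x44 [2]=0x4b [3]=0xb2 (little-endian) → word 0xb24b441e
opcode [0+:1] = (word>>0) & 0x1 = 0
prio [1+:1] = (word>>1) & 0x1 = 1
slot [2+:24] = (word>>2) & 0xffffff = 9621767  ←
type [26+:6] = (word>>26) & 0x3f = 44
slot signed 24b, MSB=1: 9621767 - 16777216 = -7155449

-7155449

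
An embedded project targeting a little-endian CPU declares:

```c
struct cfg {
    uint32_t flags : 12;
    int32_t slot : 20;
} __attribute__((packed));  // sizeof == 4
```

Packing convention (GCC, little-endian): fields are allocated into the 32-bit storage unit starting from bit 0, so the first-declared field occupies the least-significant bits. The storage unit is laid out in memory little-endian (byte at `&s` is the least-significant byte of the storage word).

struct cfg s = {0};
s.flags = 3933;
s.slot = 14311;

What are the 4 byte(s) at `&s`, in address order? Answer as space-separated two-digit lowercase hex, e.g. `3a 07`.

[0+:12] flags=3933 & 0xfff = 0xf5d; word=0x00000f5d
[12+:20] slot=14311 & 0xfffff = 0x37e7; word=0x037e7f5d
word = 0x037e7f5d → little-endian bytes:
  [0]=0x5d  [1]=0x7f  [2]=0x7e  [3]=0x03

5d 7f 7e 03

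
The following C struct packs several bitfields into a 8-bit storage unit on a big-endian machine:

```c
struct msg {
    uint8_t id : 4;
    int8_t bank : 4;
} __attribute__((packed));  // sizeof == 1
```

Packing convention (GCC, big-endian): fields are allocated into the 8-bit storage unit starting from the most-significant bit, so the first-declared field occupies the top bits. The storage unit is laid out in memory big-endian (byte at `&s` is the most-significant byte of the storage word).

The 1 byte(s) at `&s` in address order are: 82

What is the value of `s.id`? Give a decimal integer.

8

[0]=0x82 (big-endian) → word 0x82
id:4 @ bit 4 → (0x82>>4)&0xf = 0x8  ←
bank:4 @ bit 0 → (0x82>>0)&0xf = 0x2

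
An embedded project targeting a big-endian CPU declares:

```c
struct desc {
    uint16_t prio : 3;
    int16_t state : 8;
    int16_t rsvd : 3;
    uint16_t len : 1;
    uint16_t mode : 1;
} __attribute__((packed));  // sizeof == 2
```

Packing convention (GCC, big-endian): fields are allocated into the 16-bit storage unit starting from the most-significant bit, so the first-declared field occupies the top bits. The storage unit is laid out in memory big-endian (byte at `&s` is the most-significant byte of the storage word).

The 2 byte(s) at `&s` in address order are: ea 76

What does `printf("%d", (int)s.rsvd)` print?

-3

[0]=0xea [1]=0x76 (big-endian) → word 0xea76
prio [13+:3] = (word>>13) & 0x7 = 7
state [5+:8] = (word>>5) & 0xff = 83
rsvd [2+:3] = (word>>2) & 0x7 = 5  ←
len [1+:1] = (word>>1) & 0x1 = 1
mode [0+:1] = (word>>0) & 0x1 = 0
rsvd signed 3b, MSB=1: 5 - 8 = -3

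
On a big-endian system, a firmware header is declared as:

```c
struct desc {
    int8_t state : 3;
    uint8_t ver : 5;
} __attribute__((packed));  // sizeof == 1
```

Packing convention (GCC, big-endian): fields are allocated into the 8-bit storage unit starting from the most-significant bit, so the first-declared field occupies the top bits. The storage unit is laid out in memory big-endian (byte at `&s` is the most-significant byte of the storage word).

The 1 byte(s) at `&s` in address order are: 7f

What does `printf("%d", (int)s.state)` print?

3

[0]=0x7f (big-endian) → word 0x7f
state [5+:3] = (word>>5) & 0x7 = 3  ←
ver [0+:5] = (word>>0) & 0x1f = 31
state signed 3b, MSB=0: value = 3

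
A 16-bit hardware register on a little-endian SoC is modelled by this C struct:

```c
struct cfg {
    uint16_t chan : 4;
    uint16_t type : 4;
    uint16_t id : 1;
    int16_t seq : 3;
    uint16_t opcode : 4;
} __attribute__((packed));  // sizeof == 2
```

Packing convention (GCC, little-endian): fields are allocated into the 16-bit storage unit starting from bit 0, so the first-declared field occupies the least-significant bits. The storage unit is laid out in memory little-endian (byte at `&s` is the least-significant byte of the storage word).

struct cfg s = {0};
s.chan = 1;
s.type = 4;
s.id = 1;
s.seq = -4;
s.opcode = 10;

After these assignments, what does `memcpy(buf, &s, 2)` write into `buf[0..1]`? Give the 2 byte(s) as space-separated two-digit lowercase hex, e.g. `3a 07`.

chan:4 = 1 → 0x1 << 0 → word 0x0001
type:4 = 4 → 0x4 << 4 → word 0x0041
id:1 = 1 → 0x1 << 8 → word 0x0141
seq:3 = -4 → 0x4 << 9 → word 0x0941
opcode:4 = 10 → 0xa << 12 → word 0xa941
word = 0xa941 → little-endian bytes:
  [0]=0x41  [1]=0xa9

41 a9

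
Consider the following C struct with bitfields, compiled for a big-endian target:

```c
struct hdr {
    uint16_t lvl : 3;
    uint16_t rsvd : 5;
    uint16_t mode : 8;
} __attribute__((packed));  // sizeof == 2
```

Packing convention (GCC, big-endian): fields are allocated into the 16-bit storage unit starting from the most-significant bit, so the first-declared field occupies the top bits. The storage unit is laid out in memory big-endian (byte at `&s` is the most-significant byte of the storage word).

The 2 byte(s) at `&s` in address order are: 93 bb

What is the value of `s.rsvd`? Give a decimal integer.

[0]=0x93 [1]=0xbb (big-endian) → word 0x93bb
lvl [13+:3] = (word>>13) & 0x7 = 4
rsvd [8+:5] = (word>>8) & 0x1f = 19  ←
mode [0+:8] = (word>>0) & 0xff = 187

19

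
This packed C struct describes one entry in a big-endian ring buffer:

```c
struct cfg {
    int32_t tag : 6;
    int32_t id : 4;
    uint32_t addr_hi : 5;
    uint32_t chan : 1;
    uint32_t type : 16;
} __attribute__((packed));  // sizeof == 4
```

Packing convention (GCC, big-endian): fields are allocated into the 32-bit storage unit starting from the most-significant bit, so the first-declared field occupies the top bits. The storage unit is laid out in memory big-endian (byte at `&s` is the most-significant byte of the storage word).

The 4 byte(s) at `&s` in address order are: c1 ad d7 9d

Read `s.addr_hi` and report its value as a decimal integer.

22

[0]=0xc1 [1]=0xad [2]=0xd7 [3]=0x9d (big-endian) → word 0xc1add79d
tag [26+:6] = (word>>26) & 0x3f = 48
id [22+:4] = (word>>22) & 0xf = 6
addr_hi [17+:5] = (word>>17) & 0x1f = 22  ←
chan [16+:1] = (word>>16) & 0x1 = 1
type [0+:16] = (word>>0) & 0xffff = 55197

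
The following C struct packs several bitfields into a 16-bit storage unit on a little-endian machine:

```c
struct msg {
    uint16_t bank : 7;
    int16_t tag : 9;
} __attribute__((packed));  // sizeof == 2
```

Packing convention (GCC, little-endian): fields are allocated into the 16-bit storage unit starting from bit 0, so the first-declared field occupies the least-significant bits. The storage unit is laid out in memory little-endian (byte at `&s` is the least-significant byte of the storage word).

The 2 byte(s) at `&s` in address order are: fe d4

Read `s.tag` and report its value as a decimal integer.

[0]=0xfe [1]=0xd4 (little-endian) → word 0xd4fe
bank [0+:7] = (word>>0) & 0x7f = 126
tag [7+:9] = (word>>7) & 0x1ff = 425  ←
tag signed 9b, MSB=1: 425 - 512 = -87

-87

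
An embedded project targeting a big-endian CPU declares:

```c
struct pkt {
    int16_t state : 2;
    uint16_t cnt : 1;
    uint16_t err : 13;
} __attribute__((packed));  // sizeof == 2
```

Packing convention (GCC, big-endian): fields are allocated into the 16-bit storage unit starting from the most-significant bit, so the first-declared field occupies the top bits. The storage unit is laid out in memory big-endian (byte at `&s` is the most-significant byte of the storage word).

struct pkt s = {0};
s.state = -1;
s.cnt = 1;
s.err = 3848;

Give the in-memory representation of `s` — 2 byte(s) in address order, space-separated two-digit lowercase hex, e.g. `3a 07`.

state (2b) val=-1 bits=0x3 at bit 14: 0xc000
cnt (1b) val=1 bits=0x1 at bit 13: 0xe000
err (13b) val=3848 bits=0xf08 at bit 0: 0xef08
word = 0xef08 → big-endian bytes:
  [0]=0xef  [1]=0x08

ef 08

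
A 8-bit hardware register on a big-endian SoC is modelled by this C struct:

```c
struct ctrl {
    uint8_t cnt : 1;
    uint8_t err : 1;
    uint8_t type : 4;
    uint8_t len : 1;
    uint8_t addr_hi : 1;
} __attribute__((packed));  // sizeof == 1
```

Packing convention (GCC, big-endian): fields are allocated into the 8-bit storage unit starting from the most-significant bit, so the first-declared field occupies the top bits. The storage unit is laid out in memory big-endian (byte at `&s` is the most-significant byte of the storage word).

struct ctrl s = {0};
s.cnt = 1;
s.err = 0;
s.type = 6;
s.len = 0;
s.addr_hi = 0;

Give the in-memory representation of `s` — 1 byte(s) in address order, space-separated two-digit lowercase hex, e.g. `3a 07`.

cnt:1 = 1 → 0x1 << 7 → word 0x80
err:1 = 0 → 0x0 << 6 → word 0x80
type:4 = 6 → 0x6 << 2 → word 0x98
len:1 = 0 → 0x0 << 1 → word 0x98
addr_hi:1 = 0 → 0x0 << 0 → word 0x98
word = 0x98 → big-endian bytes:
  [0]=0x98

98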